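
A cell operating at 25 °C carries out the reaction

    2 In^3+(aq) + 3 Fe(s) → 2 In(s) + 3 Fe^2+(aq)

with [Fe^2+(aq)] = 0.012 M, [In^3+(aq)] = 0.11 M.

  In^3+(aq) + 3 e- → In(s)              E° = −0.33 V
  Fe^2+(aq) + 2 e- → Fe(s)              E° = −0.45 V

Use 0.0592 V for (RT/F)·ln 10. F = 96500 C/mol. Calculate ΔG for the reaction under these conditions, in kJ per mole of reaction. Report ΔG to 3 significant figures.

−91.4 kJ/mol

The standard cell potential is −0.33 − (−0.45) = +0.12 V, with n = 6 electrons in the balanced equation.
Q = [Fe^2+(aq)]^3 / [In^3+(aq)]^2 = 0.000143, so log Q = −3.845 and E = +0.12 − (0.0592/6)(−3.845) = +0.1579 V.
Then ΔG = −nFE = −6 × 96500 × +0.1579 J/mol = −91.4 kJ/mol.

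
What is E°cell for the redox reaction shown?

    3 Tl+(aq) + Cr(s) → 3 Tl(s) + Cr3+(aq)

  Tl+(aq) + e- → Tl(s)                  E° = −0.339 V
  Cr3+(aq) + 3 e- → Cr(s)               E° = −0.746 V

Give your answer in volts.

Tl+(aq) gains electrons, so the Tl⁺/Tl couple is the cathode; the Cr³⁺/Cr couple is the anode.
E°cell = E°(cathode) − E°(anode) = −0.339 − (−0.746) = +0.407 V.

+0.407 V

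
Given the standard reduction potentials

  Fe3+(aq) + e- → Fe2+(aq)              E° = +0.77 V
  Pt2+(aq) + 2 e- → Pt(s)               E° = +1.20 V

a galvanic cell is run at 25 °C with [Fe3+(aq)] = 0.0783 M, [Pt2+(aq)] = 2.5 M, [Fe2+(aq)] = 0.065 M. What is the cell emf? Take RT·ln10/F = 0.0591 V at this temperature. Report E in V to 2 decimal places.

The Pt²⁺/Pt couple has the more positive E°, so it is the cathode; Fe³⁺/Fe²⁺ is the anode.
The standard potential is +1.20 − (+0.77) = +0.43 V and the balanced reaction transfers n = 2 electrons.
For the overall reaction Pt2+(aq) + 2 Fe2+(aq) → Pt(s) + 2 Fe3+(aq), Q = [Fe3+(aq)]^2 / ([Pt2+(aq)]·[Fe2+(aq)]^2) = 0.58, giving log Q = −0.236.
E = E° − (0.0591/n)·log Q = +0.43 − (0.0591/2)(−0.236) = +0.44 V.

+0.44 V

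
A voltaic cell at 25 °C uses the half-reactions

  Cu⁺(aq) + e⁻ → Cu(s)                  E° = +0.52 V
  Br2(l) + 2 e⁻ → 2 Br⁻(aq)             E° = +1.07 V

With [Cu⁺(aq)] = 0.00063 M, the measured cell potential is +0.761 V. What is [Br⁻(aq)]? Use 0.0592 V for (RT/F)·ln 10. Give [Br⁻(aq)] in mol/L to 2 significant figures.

The Br₂/Br⁻ couple has the larger reduction potential, so it is the cathode: E°cell = +1.07 − (+0.52) = +0.55 V and n = 2.
From the Nernst equation, log Q = n(E° − E)/0.0592 = 2·(+0.55 − (+0.761))/0.0592 = −7.128.
Balancing electrons gives Br2(l) + 2 Cu(s) → 2 Br⁻(aq) + 2 Cu⁺(aq); thus Q = [Br⁻(aq)]^2·[Cu⁺(aq)]^2.
Isolating [Br⁻(aq)] in Q = 10^{−7.128} yields log [Br⁻(aq)] = −0.363, i.e. 0.43 M.

0.43 M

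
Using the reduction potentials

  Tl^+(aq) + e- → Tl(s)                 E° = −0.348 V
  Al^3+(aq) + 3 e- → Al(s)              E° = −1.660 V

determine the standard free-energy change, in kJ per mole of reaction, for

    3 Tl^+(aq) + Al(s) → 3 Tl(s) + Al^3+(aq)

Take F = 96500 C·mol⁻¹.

−380 kJ/mol

In the reaction as written Tl^+(aq) is reduced, so the Tl⁺/Tl couple is the cathode and Al³⁺/Al is the anode.
E°cell = −0.348 − (−1.660) = +1.312 V; balancing electrons gives n = 3.
ΔG° = −nFE°cell = −(3)(96500)(+1.312) J/mol = −380 kJ/mol.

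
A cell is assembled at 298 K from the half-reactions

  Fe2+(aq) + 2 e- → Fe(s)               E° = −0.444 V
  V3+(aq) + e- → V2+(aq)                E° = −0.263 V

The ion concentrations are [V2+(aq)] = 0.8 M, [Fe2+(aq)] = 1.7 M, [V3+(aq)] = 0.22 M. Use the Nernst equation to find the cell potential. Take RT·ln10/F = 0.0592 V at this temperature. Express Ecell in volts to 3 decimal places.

+0.141 V

The V³⁺/V²⁺ couple has the more positive E°, so it is the cathode; Fe²⁺/Fe is the anode.
The standard potential is −0.263 − (−0.444) = +0.181 V and the balanced reaction transfers n = 2 electrons.
For the overall reaction 2 V3+(aq) + Fe(s) → 2 V2+(aq) + Fe2+(aq), Q = ([V2+(aq)]^2·[Fe2+(aq)]) / [V3+(aq)]^2 = 22.5, giving log Q = 1.352.
E = E° − (0.0592/n)·log Q = +0.181 − (0.0592/2)(1.352) = +0.141 V.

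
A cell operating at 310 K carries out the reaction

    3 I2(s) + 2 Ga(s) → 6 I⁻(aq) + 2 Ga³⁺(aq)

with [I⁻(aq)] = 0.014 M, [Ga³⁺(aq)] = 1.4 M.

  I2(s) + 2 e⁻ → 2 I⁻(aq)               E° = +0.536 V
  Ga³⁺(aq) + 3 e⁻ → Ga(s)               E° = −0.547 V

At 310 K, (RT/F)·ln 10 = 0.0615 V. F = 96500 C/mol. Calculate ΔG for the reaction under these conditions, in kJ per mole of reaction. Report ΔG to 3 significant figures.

−691 kJ/mol

E°cell = +0.536 − (−0.547) = +1.083 V; the balanced reaction transfers n = 6 electrons.
Q = [I⁻(aq)]^6·[Ga³⁺(aq)]^2 = 1.48×10^−11, so log Q = −10.831 and E = +1.083 − (0.0615/6)(−10.831) = +1.1940 V.
ΔG = −nFE = −(6)(96500)(+1.1940) J/mol = −691 kJ/mol.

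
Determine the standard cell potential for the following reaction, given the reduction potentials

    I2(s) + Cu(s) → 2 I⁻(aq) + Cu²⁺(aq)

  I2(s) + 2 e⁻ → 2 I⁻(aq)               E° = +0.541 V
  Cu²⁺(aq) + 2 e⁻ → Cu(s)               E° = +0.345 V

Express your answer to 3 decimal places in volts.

+0.196 V

In the reaction as written, I2(s) is reduced (cathode) and Cu²⁺(aq) is produced by oxidation at the anode.
E°cell = E°(cathode) − E°(anode) = +0.541 − (+0.345) = +0.196 V.
The positive value indicates the reaction is spontaneous as written.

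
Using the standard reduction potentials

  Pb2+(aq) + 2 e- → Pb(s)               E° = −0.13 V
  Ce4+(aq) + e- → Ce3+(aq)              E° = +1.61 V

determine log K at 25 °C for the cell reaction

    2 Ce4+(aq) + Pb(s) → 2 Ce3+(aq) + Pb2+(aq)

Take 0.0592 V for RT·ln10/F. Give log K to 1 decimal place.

log K = 58.8

The Ce⁴⁺/Ce³⁺ couple is reduced (cathode); E°cell = +1.61 − (−0.13) = +1.74 V with n = 2.
At equilibrium E = 0, so log K = nE°cell / 0.0592 = (2)(+1.74) / 0.0592 = 58.8.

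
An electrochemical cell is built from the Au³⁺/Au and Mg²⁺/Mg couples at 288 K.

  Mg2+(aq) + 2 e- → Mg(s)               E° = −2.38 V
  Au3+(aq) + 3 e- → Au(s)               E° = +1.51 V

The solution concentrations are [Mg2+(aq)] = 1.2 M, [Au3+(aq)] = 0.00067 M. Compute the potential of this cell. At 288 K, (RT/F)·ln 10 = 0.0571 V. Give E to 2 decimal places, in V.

Au³⁺/Au is reduced (cathode, E° = +1.51 V) and Mg²⁺/Mg is oxidized (anode).
The standard potential is +1.51 − (−2.38) = +3.89 V and the balanced reaction transfers n = 6 electrons.
Balancing gives 2 Au3+(aq) + 3 Mg(s) → 2 Au(s) + 3 Mg2+(aq); hence Q = [Mg2+(aq)]^3 / [Au3+(aq)]^2 = 3.85×10^6 (log Q = 6.585).
Applying E = E° − (RT ln10/nF)·log Q gives +3.89 − (0.0571/6)(6.585) = +3.83 V.

+3.83 V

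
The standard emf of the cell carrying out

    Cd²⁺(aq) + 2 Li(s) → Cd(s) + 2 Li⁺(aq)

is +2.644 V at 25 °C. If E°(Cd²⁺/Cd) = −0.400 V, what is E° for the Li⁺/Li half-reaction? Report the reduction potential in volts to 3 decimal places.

In the reaction as written the Cd²⁺/Cd couple is reduced (cathode) and Li⁺/Li is oxidized (anode), so E°cell = E°(Cd²⁺/Cd) − E°(Li⁺/Li).
E°(Li⁺/Li) = E°(cathode) − E°cell = −0.400 − (+2.644) = −3.044 V.

−3.044 V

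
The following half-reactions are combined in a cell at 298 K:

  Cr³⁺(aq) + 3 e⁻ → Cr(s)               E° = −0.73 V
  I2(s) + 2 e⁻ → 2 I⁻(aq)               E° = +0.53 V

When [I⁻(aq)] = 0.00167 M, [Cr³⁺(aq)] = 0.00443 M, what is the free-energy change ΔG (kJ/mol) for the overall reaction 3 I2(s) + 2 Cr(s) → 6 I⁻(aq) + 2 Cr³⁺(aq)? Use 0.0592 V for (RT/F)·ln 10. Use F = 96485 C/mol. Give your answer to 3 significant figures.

−852 kJ/mol

With I₂/I⁻ reduced at the cathode, E°cell = +0.53 − (−0.73) = +1.26 V and n = 6.
The reaction quotient is [I⁻(aq)]^6·[Cr³⁺(aq)]^2 = 4.26×10^−22; by Nernst, E = +1.26 − (0.0592/6)(−21.371) = +1.4709 V.
ΔG = −nFE = −(6)(96485)(+1.4709) J/mol = −852 kJ/mol.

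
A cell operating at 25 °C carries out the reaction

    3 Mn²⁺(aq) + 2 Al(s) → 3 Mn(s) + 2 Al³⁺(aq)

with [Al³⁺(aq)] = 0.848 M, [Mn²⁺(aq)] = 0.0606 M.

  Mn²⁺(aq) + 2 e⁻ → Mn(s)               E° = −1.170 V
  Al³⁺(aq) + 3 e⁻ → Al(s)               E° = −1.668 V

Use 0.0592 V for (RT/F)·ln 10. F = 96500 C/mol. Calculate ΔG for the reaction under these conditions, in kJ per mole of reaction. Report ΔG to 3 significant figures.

−268 kJ/mol

E°cell = −1.170 − (−1.668) = +0.498 V; the balanced reaction transfers n = 6 electrons.
Q = [Al³⁺(aq)]^2 / [Mn²⁺(aq)]^3 = 3.23×10^3, so log Q = 3.509 and E = +0.498 − (0.0592/6)(3.509) = +0.4634 V.
Then ΔG = −nFE = −6 × 96500 × +0.4634 J/mol = −268 kJ/mol.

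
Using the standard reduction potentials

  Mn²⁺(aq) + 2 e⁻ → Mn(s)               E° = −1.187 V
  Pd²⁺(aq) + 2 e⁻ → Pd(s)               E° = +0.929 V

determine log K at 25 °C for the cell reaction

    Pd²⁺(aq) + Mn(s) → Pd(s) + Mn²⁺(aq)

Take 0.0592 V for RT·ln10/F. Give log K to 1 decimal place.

log K = 71.5

The Pd²⁺/Pd couple is reduced (cathode); E°cell = +0.929 − (−1.187) = +2.116 V with n = 2.
At equilibrium E = 0, so log K = nE°cell / 0.0592 = (2)(+2.116) / 0.0592 = 71.5.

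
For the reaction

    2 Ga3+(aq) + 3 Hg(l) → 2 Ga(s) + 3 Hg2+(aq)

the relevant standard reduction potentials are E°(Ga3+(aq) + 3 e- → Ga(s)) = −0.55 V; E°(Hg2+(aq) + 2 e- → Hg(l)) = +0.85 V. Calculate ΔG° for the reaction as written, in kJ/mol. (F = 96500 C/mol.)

+811 kJ/mol

In the reaction as written Ga3+(aq) is reduced, so the Ga³⁺/Ga couple is the cathode and Hg²⁺/Hg is the anode.
E°cell = −0.55 − (+0.85) = −1.40 V; balancing electrons gives n = 6.
ΔG° = −nFE°cell = −(6)(96500)(−1.40) J/mol = +811 kJ/mol.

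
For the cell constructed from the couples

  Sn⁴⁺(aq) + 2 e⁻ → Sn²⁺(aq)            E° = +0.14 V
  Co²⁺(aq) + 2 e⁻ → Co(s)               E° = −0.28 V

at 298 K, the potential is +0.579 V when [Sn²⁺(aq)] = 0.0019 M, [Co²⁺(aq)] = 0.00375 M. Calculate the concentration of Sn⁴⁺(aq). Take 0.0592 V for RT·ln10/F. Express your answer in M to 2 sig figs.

With Sn⁴⁺/Sn²⁺ at the cathode and Co²⁺/Co at the anode, E°cell = +0.14 − (−0.28) = +0.42 V (n = 2).
From the Nernst equation, log Q = n(E° − E)/0.0592 = 2·(+0.42 − (+0.579))/0.0592 = −5.372.
Balancing electrons gives Sn⁴⁺(aq) + Co(s) → Sn²⁺(aq) + Co²⁺(aq); thus Q = ([Sn²⁺(aq)]·[Co²⁺(aq)]) / [Sn⁴⁺(aq)].
Substituting the known concentrations and solving, log [Sn⁴⁺(aq)] = 0.225 and [Sn⁴⁺(aq)] = 1.7 M.

1.7 M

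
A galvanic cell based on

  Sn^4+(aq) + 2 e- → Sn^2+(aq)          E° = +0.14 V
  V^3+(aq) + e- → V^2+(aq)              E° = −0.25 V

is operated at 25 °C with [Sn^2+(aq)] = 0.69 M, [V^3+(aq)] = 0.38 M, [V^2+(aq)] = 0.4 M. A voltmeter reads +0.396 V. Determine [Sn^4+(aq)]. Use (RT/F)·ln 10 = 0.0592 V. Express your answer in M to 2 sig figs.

0.99 M

Sn⁴⁺/Sn²⁺ is the cathode (higher E°); E°cell = +0.14 − (−0.25) = +0.39 V with n = 2.
From the Nernst equation, log Q = n(E° − E)/0.0592 = 2·(+0.39 − (+0.396))/0.0592 = −0.203.
The balanced reaction is Sn^4+(aq) + 2 V^2+(aq) → Sn^2+(aq) + 2 V^3+(aq), so Q = ([Sn^2+(aq)]·[V^3+(aq)]^2) / ([Sn^4+(aq)]·[V^2+(aq)]^2).
Solving for the unknown gives log [Sn^4+(aq)] = −0.003, so [Sn^4+(aq)] ≈ 0.99 M.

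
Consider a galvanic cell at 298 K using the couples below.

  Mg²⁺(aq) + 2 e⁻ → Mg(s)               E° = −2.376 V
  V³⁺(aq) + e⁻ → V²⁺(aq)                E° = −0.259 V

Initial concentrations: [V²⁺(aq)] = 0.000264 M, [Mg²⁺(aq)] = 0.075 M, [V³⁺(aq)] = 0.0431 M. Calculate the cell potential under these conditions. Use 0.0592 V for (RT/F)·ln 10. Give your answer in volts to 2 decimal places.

+2.28 V

The V³⁺/V²⁺ couple has the more positive E°, so it is the cathode; Mg²⁺/Mg is the anode.
E°cell = −0.259 − (−2.376) = +2.117 V, with n = 2 electrons transferred.
Balancing gives 2 V³⁺(aq) + Mg(s) → 2 V²⁺(aq) + Mg²⁺(aq); hence Q = ([V²⁺(aq)]^2·[Mg²⁺(aq)]) / [V³⁺(aq)]^2 = 2.81×10^−6 (log Q = −5.551).
Applying E = E° − (RT ln10/nF)·log Q gives +2.117 − (0.0592/2)(−5.551) = +2.28 V.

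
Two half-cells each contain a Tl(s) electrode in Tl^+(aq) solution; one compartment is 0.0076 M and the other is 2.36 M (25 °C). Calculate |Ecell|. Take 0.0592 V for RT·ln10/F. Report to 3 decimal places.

For a concentration cell E°cell = 0, since both electrodes use the same couple.
The compartment with the higher Tl^+(aq) concentration (2.36 M) acts as the cathode; ions are reduced there and produced at the dilute (0.0076 M) anode.
With n = 1, Ecell = −(0.0592/1)·log([dilute]/[conc]) = −(0.0592/1)·log(0.0076/2.36) = +0.148 V.

0.148 V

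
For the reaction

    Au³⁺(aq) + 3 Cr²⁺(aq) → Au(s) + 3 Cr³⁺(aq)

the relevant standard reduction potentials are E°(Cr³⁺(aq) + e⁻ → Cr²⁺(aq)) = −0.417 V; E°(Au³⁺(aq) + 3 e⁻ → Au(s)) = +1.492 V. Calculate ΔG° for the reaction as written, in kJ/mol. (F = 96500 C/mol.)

−553 kJ/mol

In the reaction as written Au³⁺(aq) is reduced, so the Au³⁺/Au couple is the cathode and Cr³⁺/Cr²⁺ is the anode.
E°cell = +1.492 − (−0.417) = +1.909 V; balancing electrons gives n = 3.
ΔG° = −nFE°cell = −(3)(96500)(+1.909) J/mol = −553 kJ/mol.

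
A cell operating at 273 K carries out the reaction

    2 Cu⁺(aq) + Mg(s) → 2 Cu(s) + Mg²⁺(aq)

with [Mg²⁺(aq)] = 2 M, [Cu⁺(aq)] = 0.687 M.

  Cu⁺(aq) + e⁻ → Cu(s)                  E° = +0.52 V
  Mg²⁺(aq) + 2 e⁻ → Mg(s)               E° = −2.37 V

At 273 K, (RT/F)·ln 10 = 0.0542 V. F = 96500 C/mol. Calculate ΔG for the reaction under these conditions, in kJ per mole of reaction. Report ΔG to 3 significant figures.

−554 kJ/mol

With Cu⁺/Cu reduced at the cathode, E°cell = +0.52 − (−2.37) = +2.89 V and n = 2.
The reaction quotient is [Mg²⁺(aq)] / [Cu⁺(aq)]^2 = 4.24; by Nernst, E = +2.89 − (0.0542/2)(0.627) = +2.8730 V.
Finally ΔG = −nFE = −(2)(96500 C/mol)(+2.8730 V) = −554 kJ/mol.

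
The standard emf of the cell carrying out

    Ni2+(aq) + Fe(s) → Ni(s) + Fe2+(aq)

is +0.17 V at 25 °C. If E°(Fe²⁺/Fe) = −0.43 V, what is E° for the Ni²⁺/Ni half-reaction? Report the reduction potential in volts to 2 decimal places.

In the reaction as written the Ni²⁺/Ni couple is reduced (cathode) and Fe²⁺/Fe is oxidized (anode), so E°cell = E°(Ni²⁺/Ni) − E°(Fe²⁺/Fe).
E°(Ni²⁺/Ni) = E°cell + E°(anode) = +0.17 + (−0.43) = −0.26 V.

−0.26 V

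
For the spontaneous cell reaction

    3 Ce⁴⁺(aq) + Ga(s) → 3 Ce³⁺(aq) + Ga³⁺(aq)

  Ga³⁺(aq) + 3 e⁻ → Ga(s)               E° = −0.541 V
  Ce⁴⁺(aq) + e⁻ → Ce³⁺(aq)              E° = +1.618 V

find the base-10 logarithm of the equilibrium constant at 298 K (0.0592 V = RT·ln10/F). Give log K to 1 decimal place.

log K = 109.4

The Ce⁴⁺/Ce³⁺ couple is reduced (cathode); E°cell = +1.618 − (−0.541) = +2.159 V with n = 3.
At equilibrium E = 0, so log K = nE°cell / 0.0592 = (3)(+2.159) / 0.0592 = 109.4.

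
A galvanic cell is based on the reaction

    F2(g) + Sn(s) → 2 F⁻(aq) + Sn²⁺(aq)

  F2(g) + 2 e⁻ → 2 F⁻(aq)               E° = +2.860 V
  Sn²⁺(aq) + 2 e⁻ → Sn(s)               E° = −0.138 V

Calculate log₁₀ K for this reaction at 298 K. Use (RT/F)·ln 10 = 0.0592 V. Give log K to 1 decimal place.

The F₂/F⁻ couple is reduced (cathode); E°cell = +2.860 − (−0.138) = +2.998 V with n = 2.
At equilibrium E = 0, so log K = nE°cell / 0.0592 = (2)(+2.998) / 0.0592 = 101.3.

log K = 101.3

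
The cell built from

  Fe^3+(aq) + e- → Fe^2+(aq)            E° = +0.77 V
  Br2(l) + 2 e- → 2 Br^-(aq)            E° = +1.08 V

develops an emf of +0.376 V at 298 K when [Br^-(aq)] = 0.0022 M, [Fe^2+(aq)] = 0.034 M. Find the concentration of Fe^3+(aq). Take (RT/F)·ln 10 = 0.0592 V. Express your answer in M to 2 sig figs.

1.2 M

With Br₂/Br⁻ at the cathode and Fe³⁺/Fe²⁺ at the anode, E°cell = +1.08 − (+0.77) = +0.31 V (n = 2).
Rearranging E = E° − (0.0592/n)·log Q gives log Q = 2(+0.31 − (+0.376))/0.0592 = −2.230.
The balanced reaction is Br2(l) + 2 Fe^2+(aq) → 2 Br^-(aq) + 2 Fe^3+(aq), so Q = ([Br^-(aq)]^2·[Fe^3+(aq)]^2) / [Fe^2+(aq)]^2.
Substituting the known concentrations and solving, log [Fe^3+(aq)] = 0.074 and [Fe^3+(aq)] = 1.2 M.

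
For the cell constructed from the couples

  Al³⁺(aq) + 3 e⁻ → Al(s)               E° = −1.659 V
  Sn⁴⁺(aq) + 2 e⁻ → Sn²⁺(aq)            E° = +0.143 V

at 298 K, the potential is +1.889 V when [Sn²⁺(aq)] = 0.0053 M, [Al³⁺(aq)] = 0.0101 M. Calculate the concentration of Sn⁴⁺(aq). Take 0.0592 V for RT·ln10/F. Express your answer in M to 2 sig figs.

The Sn⁴⁺/Sn²⁺ couple has the larger reduction potential, so it is the cathode: E°cell = +0.143 − (−1.659) = +1.802 V and n = 6.
Since E = E° − (0.0592/n)·log Q, log Q = n(E° − E)/0.0592 = −8.818.
Balancing electrons gives 3 Sn⁴⁺(aq) + 2 Al(s) → 3 Sn²⁺(aq) + 2 Al³⁺(aq); thus Q = ([Sn²⁺(aq)]^3·[Al³⁺(aq)]^2) / [Sn⁴⁺(aq)]^3.
Substituting the known concentrations and solving, log [Sn⁴⁺(aq)] = −0.667 and [Sn⁴⁺(aq)] = 0.22 M.

0.22 M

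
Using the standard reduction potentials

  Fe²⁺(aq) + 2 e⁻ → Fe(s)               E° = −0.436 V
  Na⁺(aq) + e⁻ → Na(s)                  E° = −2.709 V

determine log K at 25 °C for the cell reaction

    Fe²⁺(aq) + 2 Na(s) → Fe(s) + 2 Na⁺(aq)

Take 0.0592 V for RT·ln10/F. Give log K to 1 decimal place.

The Fe²⁺/Fe couple is reduced (cathode); E°cell = −0.436 − (−2.709) = +2.273 V with n = 2.
At equilibrium E = 0, so log K = nE°cell / 0.0592 = (2)(+2.273) / 0.0592 = 76.8.

log K = 76.8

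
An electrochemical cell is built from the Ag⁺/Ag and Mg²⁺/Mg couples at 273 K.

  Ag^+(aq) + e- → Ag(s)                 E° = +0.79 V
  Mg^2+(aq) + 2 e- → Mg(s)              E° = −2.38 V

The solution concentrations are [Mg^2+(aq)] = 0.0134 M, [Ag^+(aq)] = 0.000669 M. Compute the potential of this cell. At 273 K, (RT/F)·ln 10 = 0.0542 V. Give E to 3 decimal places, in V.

Since E°(Ag⁺/Ag) > E°(Mg²⁺/Mg), Ag⁺/Ag serves as the cathode.
E°cell = E°cat − E°an = +0.79 − (−2.38) = +3.17 V; n = 2.
Balancing gives 2 Ag^+(aq) + Mg(s) → 2 Ag(s) + Mg^2+(aq); hence Q = [Mg^2+(aq)] / [Ag^+(aq)]^2 = 2.99×10^4 (log Q = 4.476).
E = E° − (0.0542/n)·log Q = +3.17 − (0.0542/2)(4.476) = +3.049 V.

+3.049 V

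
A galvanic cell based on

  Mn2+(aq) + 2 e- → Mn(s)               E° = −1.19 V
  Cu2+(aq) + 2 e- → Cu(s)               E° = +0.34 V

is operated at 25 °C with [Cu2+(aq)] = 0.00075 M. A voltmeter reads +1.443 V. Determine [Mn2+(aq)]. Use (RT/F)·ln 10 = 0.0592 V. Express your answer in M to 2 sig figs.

0.65 M

With Cu²⁺/Cu at the cathode and Mn²⁺/Mn at the anode, E°cell = +0.34 − (−1.19) = +1.53 V (n = 2).
From the Nernst equation, log Q = n(E° − E)/0.0592 = 2·(+1.53 − (+1.443))/0.0592 = 2.939.
Balancing electrons gives Cu2+(aq) + Mn(s) → Cu(s) + Mn2+(aq); thus Q = [Mn2+(aq)] / [Cu2+(aq)].
Solving for the unknown gives log [Mn2+(aq)] = −0.186, so [Mn2+(aq)] ≈ 0.65 M.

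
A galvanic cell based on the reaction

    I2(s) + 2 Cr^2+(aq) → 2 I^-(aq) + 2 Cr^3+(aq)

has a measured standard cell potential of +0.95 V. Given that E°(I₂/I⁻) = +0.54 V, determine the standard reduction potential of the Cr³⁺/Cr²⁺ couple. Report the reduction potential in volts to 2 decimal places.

−0.41 V

In the reaction as written the I₂/I⁻ couple is reduced (cathode) and Cr³⁺/Cr²⁺ is oxidized (anode), so E°cell = E°(I₂/I⁻) − E°(Cr³⁺/Cr²⁺).
E°(Cr³⁺/Cr²⁺) = E°(cathode) − E°cell = +0.54 − (+0.95) = −0.41 V.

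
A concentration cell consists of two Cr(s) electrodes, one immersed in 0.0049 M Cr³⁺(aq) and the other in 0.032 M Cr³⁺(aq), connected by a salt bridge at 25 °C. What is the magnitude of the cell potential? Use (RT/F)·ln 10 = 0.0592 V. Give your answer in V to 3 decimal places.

For a concentration cell E°cell = 0, since both electrodes use the same couple.
The compartment with the higher Cr³⁺(aq) concentration (0.032 M) acts as the cathode; ions are reduced there and produced at the dilute (0.0049 M) anode.
With n = 3, Ecell = −(0.0592/3)·log([dilute]/[conc]) = −(0.0592/3)·log(0.0049/0.032) = +0.016 V.

0.016 V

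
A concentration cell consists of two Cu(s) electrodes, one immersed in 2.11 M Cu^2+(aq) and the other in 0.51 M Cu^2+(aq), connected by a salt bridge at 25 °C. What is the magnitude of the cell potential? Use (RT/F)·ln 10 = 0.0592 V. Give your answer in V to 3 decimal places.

0.018 V

For a concentration cell E°cell = 0, since both electrodes use the same couple.
The compartment with the higher Cu^2+(aq) concentration (2.11 M) acts as the cathode; ions are reduced there and produced at the dilute (0.51 M) anode.
With n = 2, Ecell = −(0.0592/2)·log([dilute]/[conc]) = −(0.0592/2)·log(0.51/2.11) = +0.018 V.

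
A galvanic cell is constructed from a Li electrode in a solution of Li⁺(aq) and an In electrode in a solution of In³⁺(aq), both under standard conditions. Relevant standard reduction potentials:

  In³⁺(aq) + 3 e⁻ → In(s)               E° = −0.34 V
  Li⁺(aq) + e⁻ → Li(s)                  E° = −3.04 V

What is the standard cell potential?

+2.70 V

Of the two couples in this cell, the one with the more positive reduction potential is reduced at the cathode: here that is In³⁺/In (−0.34 V); Li⁺/Li (−3.04 V) is the anode.
E°cell = E°(cathode) − E°(anode) = −0.34 − (−3.04) = +2.70 V.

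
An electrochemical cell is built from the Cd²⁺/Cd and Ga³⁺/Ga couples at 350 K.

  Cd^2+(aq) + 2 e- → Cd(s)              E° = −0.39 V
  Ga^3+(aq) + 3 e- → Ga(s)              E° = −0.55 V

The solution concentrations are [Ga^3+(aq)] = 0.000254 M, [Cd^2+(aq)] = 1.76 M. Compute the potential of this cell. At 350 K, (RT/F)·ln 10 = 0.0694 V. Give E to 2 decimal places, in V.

Cd²⁺/Cd is reduced (cathode, E° = −0.39 V) and Ga³⁺/Ga is oxidized (anode).
E°cell = −0.39 − (−0.55) = +0.16 V, with n = 6 electrons transferred.
For the overall reaction 3 Cd^2+(aq) + 2 Ga(s) → 3 Cd(s) + 2 Ga^3+(aq), Q = [Ga^3+(aq)]^2 / [Cd^2+(aq)]^3 = 1.18×10^−8, giving log Q = −7.927.
Applying E = E° − (RT ln10/nF)·log Q gives +0.16 − (0.0694/6)(−7.927) = +0.25 V.

+0.25 V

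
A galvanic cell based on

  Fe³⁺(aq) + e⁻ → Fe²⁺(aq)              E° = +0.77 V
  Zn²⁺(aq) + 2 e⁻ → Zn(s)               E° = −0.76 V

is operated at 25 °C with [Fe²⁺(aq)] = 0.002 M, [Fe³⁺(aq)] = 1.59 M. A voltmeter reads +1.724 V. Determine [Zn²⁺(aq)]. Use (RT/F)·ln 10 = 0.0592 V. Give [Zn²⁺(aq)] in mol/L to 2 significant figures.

0.18 M

Fe³⁺/Fe²⁺ is the cathode (higher E°); E°cell = +0.77 − (−0.76) = +1.53 V with n = 2.
From the Nernst equation, log Q = n(E° − E)/0.0592 = 2·(+1.53 − (+1.724))/0.0592 = −6.554.
Balancing electrons gives 2 Fe³⁺(aq) + Zn(s) → 2 Fe²⁺(aq) + Zn²⁺(aq); thus Q = ([Fe²⁺(aq)]^2·[Zn²⁺(aq)]) / [Fe³⁺(aq)]^2.
Solving for the unknown gives log [Zn²⁺(aq)] = −0.753, so [Zn²⁺(aq)] ≈ 0.18 M.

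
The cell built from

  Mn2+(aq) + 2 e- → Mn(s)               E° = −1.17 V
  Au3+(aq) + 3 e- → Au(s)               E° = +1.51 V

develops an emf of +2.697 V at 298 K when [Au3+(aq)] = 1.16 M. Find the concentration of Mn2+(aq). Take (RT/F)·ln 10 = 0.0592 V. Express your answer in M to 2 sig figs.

The Au³⁺/Au couple has the larger reduction potential, so it is the cathode: E°cell = +1.51 − (−1.17) = +2.68 V and n = 6.
Rearranging E = E° − (0.0592/n)·log Q gives log Q = 6(+2.68 − (+2.697))/0.0592 = −1.723.
For 2 Au3+(aq) + 3 Mn(s) → 2 Au(s) + 3 Mn2+(aq), the reaction quotient is Q = [Mn2+(aq)]^3 / [Au3+(aq)]^2.
Solving for the unknown gives log [Mn2+(aq)] = −0.531, so [Mn2+(aq)] ≈ 0.29 M.

0.29 M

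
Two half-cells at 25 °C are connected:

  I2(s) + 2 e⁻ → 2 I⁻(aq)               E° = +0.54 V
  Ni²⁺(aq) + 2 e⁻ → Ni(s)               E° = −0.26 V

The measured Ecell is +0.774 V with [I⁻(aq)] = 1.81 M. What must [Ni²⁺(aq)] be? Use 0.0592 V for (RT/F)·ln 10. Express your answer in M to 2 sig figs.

With I₂/I⁻ at the cathode and Ni²⁺/Ni at the anode, E°cell = +0.54 − (−0.26) = +0.80 V (n = 2).
From the Nernst equation, log Q = n(E° − E)/0.0592 = 2·(+0.80 − (+0.774))/0.0592 = 0.878.
The balanced reaction is I2(s) + Ni(s) → 2 I⁻(aq) + Ni²⁺(aq), so Q = [I⁻(aq)]^2·[Ni²⁺(aq)].
Substituting the known concentrations and solving, log [Ni²⁺(aq)] = 0.363 and [Ni²⁺(aq)] = 2.3 M.

2.3 M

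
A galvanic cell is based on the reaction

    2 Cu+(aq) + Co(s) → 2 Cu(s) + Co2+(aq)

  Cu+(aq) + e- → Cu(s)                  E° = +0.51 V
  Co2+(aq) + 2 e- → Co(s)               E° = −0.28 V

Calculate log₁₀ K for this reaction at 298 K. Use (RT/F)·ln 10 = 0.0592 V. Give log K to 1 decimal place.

The Cu⁺/Cu couple is reduced (cathode); E°cell = +0.51 − (−0.28) = +0.79 V with n = 2.
At equilibrium E = 0, so log K = nE°cell / 0.0592 = (2)(+0.79) / 0.0592 = 26.7.

log K = 26.7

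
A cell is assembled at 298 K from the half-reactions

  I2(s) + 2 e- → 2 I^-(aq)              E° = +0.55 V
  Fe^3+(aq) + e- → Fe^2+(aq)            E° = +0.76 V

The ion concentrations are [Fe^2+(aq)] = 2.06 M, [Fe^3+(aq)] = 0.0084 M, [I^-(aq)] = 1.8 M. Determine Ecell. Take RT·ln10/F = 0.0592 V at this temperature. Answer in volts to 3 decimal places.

Fe³⁺/Fe²⁺ is reduced (cathode, E° = +0.76 V) and I₂/I⁻ is oxidized (anode).
E°cell = E°cat − E°an = +0.76 − (+0.55) = +0.21 V; n = 2.
For the overall reaction 2 Fe^3+(aq) + 2 I^-(aq) → 2 Fe^2+(aq) + I2(s), Q = [Fe^2+(aq)]^2 / ([Fe^3+(aq)]^2·[I^-(aq)]^2) = 1.86×10^4, giving log Q = 4.269.
Applying E = E° − (RT ln10/nF)·log Q gives +0.21 − (0.0592/2)(4.269) = +0.084 V.

+0.084 V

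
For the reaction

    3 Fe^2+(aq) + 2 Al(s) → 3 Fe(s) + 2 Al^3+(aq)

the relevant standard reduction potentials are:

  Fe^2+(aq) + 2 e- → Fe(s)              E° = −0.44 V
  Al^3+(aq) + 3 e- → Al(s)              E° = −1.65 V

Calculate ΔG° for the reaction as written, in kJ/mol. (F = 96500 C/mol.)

−701 kJ/mol

In the reaction as written Fe^2+(aq) is reduced, so the Fe²⁺/Fe couple is the cathode and Al³⁺/Al is the anode.
E°cell = −0.44 − (−1.65) = +1.21 V; balancing electrons gives n = 6.
ΔG° = −nFE°cell = −(6)(96500)(+1.21) J/mol = −701 kJ/mol.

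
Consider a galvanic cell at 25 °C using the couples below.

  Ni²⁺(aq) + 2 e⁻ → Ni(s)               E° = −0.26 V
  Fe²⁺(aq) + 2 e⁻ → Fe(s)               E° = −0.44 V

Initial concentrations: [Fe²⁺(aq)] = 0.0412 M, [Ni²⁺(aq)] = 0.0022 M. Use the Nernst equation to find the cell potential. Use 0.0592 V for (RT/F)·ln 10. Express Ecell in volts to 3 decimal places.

+0.142 V

The Ni²⁺/Ni couple has the more positive E°, so it is the cathode; Fe²⁺/Fe is the anode.
E°cell = E°cat − E°an = −0.26 − (−0.44) = +0.18 V; n = 2.
For the overall reaction Ni²⁺(aq) + Fe(s) → Ni(s) + Fe²⁺(aq), Q = [Fe²⁺(aq)] / [Ni²⁺(aq)] = 18.7, giving log Q = 1.272.
By the Nernst equation, E = +0.18 − (0.0592/2)·(1.272) = +0.142 V.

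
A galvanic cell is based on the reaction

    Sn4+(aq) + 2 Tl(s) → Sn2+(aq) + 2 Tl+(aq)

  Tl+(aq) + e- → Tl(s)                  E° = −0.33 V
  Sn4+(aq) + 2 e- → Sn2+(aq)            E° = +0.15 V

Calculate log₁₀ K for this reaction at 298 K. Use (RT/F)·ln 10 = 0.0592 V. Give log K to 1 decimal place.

The Sn⁴⁺/Sn²⁺ couple is reduced (cathode); E°cell = +0.15 − (−0.33) = +0.48 V with n = 2.
At equilibrium E = 0, so log K = nE°cell / 0.0592 = (2)(+0.48) / 0.0592 = 16.2.

log K = 16.2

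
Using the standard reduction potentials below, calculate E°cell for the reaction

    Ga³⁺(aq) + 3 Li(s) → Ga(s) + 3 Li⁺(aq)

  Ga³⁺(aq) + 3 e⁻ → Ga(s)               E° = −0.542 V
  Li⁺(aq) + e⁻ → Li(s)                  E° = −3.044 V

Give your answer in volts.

+2.502 V

Ga³⁺(aq) gains electrons, so the Ga³⁺/Ga couple is the cathode; the Li⁺/Li couple is the anode.
E°cell = E°(cathode) − E°(anode) = −0.542 − (−3.044) = +2.502 V.
The positive value indicates the reaction is spontaneous as written.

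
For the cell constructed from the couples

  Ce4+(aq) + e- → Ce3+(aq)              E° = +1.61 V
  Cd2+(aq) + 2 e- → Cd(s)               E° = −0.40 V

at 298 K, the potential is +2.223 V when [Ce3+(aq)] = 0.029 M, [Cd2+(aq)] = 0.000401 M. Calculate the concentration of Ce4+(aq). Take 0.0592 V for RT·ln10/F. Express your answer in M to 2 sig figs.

2.3 M

The Ce⁴⁺/Ce³⁺ couple has the larger reduction potential, so it is the cathode: E°cell = +1.61 − (−0.40) = +2.01 V and n = 2.
Rearranging E = E° − (0.0592/n)·log Q gives log Q = 2(+2.01 − (+2.223))/0.0592 = −7.196.
For 2 Ce4+(aq) + Cd(s) → 2 Ce3+(aq) + Cd2+(aq), the reaction quotient is Q = ([Ce3+(aq)]^2·[Cd2+(aq)]) / [Ce4+(aq)]^2.
Solving for the unknown gives log [Ce4+(aq)] = 0.362, so [Ce4+(aq)] ≈ 2.3 M.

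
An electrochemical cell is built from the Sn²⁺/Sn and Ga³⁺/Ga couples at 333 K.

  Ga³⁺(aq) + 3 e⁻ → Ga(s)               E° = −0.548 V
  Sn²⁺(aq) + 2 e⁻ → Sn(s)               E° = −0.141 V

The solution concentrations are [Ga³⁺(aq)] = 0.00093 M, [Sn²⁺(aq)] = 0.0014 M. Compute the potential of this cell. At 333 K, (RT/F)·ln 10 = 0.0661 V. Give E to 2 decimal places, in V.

+0.38 V

The Sn²⁺/Sn couple has the more positive E°, so it is the cathode; Ga³⁺/Ga is the anode.
E°cell = E°cat − E°an = −0.141 − (−0.548) = +0.407 V; n = 6.
The balanced reaction is 3 Sn²⁺(aq) + 2 Ga(s) → 3 Sn(s) + 2 Ga³⁺(aq), so Q = [Ga³⁺(aq)]^2 / [Sn²⁺(aq)]^3 = 315 and log Q = 2.499.
By the Nernst equation, E = +0.407 − (0.0661/6)·(2.499) = +0.38 V.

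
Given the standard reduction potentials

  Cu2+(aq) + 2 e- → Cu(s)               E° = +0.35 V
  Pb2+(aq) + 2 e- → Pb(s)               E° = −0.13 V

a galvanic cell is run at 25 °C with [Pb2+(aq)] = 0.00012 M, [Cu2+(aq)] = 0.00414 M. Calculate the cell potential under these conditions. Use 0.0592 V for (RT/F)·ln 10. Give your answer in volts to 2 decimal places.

The Cu²⁺/Cu couple has the more positive E°, so it is the cathode; Pb²⁺/Pb is the anode.
The standard potential is +0.35 − (−0.13) = +0.48 V and the balanced reaction transfers n = 2 electrons.
For the overall reaction Cu2+(aq) + Pb(s) → Cu(s) + Pb2+(aq), Q = [Pb2+(aq)] / [Cu2+(aq)] = 0.029, giving log Q = −1.538.
Applying E = E° − (RT ln10/nF)·log Q gives +0.48 − (0.0592/2)(−1.538) = +0.53 V.

+0.53 V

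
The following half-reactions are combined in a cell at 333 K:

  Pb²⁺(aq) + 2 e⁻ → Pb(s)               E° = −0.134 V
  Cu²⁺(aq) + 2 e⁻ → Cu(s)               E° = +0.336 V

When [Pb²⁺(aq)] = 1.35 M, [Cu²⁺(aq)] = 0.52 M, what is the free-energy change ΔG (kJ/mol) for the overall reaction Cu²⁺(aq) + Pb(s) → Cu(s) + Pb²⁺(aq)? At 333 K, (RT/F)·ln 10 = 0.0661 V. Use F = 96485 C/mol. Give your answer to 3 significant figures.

−88.1 kJ/mol

E°cell = +0.336 − (−0.134) = +0.470 V; the balanced reaction transfers n = 2 electrons.
Q = [Pb²⁺(aq)] / [Cu²⁺(aq)] = 2.6, so log Q = 0.414 and E = +0.470 − (0.0661/2)(0.414) = +0.4563 V.
Then ΔG = −nFE = −2 × 96485 × +0.4563 J/mol = −88.1 kJ/mol.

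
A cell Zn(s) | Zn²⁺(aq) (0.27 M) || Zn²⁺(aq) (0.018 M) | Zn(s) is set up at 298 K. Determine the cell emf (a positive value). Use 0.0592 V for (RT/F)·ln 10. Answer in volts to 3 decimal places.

For a concentration cell E°cell = 0, since both electrodes use the same couple.
The compartment with the higher Zn²⁺(aq) concentration (0.27 M) acts as the cathode; ions are reduced there and produced at the dilute (0.018 M) anode.
With n = 2, Ecell = −(0.0592/2)·log([dilute]/[conc]) = −(0.0592/2)·log(0.018/0.27) = +0.035 V.

0.035 V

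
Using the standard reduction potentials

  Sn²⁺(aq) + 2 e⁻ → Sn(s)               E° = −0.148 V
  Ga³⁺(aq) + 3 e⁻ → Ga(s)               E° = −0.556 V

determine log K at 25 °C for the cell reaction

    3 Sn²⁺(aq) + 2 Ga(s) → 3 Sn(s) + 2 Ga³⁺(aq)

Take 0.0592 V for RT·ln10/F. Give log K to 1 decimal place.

The Sn²⁺/Sn couple is reduced (cathode); E°cell = −0.148 − (−0.556) = +0.408 V with n = 6.
At equilibrium E = 0, so log K = nE°cell / 0.0592 = (6)(+0.408) / 0.0592 = 41.4.

log K = 41.4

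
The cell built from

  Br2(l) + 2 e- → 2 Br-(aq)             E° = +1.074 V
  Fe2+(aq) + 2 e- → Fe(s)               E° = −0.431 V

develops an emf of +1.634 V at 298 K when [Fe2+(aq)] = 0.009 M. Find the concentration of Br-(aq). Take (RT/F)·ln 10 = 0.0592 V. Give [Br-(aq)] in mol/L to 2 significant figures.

0.070 M

With Br₂/Br⁻ at the cathode and Fe²⁺/Fe at the anode, E°cell = +1.074 − (−0.431) = +1.505 V (n = 2).
Since E = E° − (0.0592/n)·log Q, log Q = n(E° − E)/0.0592 = −4.358.
The balanced reaction is Br2(l) + Fe(s) → 2 Br-(aq) + Fe2+(aq), so Q = [Br-(aq)]^2·[Fe2+(aq)].
Substituting the known concentrations and solving, log [Br-(aq)] = −1.156 and [Br-(aq)] = 0.070 M.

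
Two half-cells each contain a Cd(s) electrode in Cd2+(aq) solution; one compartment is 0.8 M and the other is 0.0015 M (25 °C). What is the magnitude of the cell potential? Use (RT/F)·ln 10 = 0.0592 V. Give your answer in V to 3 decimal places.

0.081 V

For a concentration cell E°cell = 0, since both electrodes use the same couple.
The compartment with the higher Cd2+(aq) concentration (0.8 M) acts as the cathode; ions are reduced there and produced at the dilute (0.0015 M) anode.
With n = 2, Ecell = −(0.0592/2)·log([dilute]/[conc]) = −(0.0592/2)·log(0.0015/0.8) = +0.081 V.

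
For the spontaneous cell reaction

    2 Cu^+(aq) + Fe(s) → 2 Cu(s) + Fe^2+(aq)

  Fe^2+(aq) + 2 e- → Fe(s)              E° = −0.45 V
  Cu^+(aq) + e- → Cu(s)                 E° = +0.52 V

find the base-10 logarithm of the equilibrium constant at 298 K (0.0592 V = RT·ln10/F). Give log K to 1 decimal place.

log K = 32.8

The Cu⁺/Cu couple is reduced (cathode); E°cell = +0.52 − (−0.45) = +0.97 V with n = 2.
At equilibrium E = 0, so log K = nE°cell / 0.0592 = (2)(+0.97) / 0.0592 = 32.8.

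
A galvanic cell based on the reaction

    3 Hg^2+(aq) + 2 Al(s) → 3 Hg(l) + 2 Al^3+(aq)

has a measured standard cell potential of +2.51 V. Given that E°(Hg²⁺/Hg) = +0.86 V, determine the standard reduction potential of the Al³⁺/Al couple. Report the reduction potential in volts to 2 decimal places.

−1.65 V

In the reaction as written the Hg²⁺/Hg couple is reduced (cathode) and Al³⁺/Al is oxidized (anode), so E°cell = E°(Hg²⁺/Hg) − E°(Al³⁺/Al).
E°(Al³⁺/Al) = E°(cathode) − E°cell = +0.86 − (+2.51) = −1.65 V.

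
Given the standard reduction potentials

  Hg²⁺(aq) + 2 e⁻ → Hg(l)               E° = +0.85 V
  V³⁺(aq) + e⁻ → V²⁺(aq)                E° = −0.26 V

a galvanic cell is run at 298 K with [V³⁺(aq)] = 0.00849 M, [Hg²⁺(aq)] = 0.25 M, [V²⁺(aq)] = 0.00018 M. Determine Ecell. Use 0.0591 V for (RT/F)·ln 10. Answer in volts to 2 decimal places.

+0.99 V

Hg²⁺/Hg is reduced (cathode, E° = +0.85 V) and V³⁺/V²⁺ is oxidized (anode).
E°cell = +0.85 − (−0.26) = +1.11 V, with n = 2 electrons transferred.
Balancing gives Hg²⁺(aq) + 2 V²⁺(aq) → Hg(l) + 2 V³⁺(aq); hence Q = [V³⁺(aq)]^2 / ([Hg²⁺(aq)]·[V²⁺(aq)]^2) = 8.9×10^3 (log Q = 3.949).
E = E° − (0.0591/n)·log Q = +1.11 − (0.0591/2)(3.949) = +0.99 V.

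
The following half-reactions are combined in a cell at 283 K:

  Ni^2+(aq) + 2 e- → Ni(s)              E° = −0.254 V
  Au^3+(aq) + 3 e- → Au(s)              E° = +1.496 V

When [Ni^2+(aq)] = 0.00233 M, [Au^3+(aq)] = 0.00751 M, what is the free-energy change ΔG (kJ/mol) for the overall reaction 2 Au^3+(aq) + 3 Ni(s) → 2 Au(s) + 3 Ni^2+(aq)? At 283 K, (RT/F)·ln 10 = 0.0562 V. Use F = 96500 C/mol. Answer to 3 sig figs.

−1030 kJ/mol

E°cell = +1.496 − (−0.254) = +1.750 V; the balanced reaction transfers n = 6 electrons.
Here Q = [Ni^2+(aq)]^3 / [Au^3+(aq)]^2 = 0.000224 (log Q = −3.649), giving E = +1.750 − (0.0562/6)·(−3.649) = +1.7842 V.
Finally ΔG = −nFE = −(6)(96500 C/mol)(+1.7842 V) = −1030 kJ/mol.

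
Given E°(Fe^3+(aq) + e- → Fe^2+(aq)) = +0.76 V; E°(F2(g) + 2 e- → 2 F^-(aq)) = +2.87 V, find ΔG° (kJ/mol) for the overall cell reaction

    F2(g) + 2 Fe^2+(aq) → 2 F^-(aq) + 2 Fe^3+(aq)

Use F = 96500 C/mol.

In the reaction as written F2(g) is reduced, so the F₂/F⁻ couple is the cathode and Fe³⁺/Fe²⁺ is the anode.
E°cell = +2.87 − (+0.76) = +2.11 V; balancing electrons gives n = 2.
ΔG° = −nFE°cell = −(2)(96500)(+2.11) J/mol = −407 kJ/mol.

−407 kJ/mol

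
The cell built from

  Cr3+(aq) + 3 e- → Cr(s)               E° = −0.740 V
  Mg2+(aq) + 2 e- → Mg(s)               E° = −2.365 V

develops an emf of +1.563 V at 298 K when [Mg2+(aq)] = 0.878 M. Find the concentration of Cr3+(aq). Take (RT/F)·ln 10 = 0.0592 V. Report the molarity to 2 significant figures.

0.00059 M

The Cr³⁺/Cr couple has the larger reduction potential, so it is the cathode: E°cell = −0.740 − (−2.365) = +1.625 V and n = 6.
Rearranging E = E° − (0.0592/n)·log Q gives log Q = 6(+1.625 − (+1.563))/0.0592 = 6.284.
Balancing electrons gives 2 Cr3+(aq) + 3 Mg(s) → 2 Cr(s) + 3 Mg2+(aq); thus Q = [Mg2+(aq)]^3 / [Cr3+(aq)]^2.
Substituting the known concentrations and solving, log [Cr3+(aq)] = −3.227 and [Cr3+(aq)] = 0.00059 M.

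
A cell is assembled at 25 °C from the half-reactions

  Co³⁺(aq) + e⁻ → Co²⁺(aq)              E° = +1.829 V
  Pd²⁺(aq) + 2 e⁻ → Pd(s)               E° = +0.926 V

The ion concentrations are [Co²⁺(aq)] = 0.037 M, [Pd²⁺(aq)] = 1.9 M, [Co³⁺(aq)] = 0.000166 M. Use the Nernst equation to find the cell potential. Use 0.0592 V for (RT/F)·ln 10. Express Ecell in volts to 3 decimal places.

The Co³⁺/Co²⁺ couple has the more positive E°, so it is the cathode; Pd²⁺/Pd is the anode.
E°cell = E°cat − E°an = +1.829 − (+0.926) = +0.903 V; n = 2.
Balancing gives 2 Co³⁺(aq) + Pd(s) → 2 Co²⁺(aq) + Pd²⁺(aq); hence Q = ([Co²⁺(aq)]^2·[Pd²⁺(aq)]) / [Co³⁺(aq)]^2 = 9.44×10^4 (log Q = 4.975).
By the Nernst equation, E = +0.903 − (0.0592/2)·(4.975) = +0.756 V.

+0.756 V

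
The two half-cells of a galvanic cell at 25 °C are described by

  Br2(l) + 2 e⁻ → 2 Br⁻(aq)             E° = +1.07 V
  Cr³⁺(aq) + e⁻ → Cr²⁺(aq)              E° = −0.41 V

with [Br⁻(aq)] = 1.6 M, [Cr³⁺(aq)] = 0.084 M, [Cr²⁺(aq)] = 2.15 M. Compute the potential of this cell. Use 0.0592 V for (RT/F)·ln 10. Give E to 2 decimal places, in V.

+1.55 V

Since E°(Br₂/Br⁻) > E°(Cr³⁺/Cr²⁺), Br₂/Br⁻ serves as the cathode.
E°cell = E°cat − E°an = +1.07 − (−0.41) = +1.48 V; n = 2.
Balancing gives Br2(l) + 2 Cr²⁺(aq) → 2 Br⁻(aq) + 2 Cr³⁺(aq); hence Q = ([Br⁻(aq)]^2·[Cr³⁺(aq)]^2) / [Cr²⁺(aq)]^2 = 0.00391 (log Q = −2.408).
E = E° − (0.0592/n)·log Q = +1.48 − (0.0592/2)(−2.408) = +1.55 V.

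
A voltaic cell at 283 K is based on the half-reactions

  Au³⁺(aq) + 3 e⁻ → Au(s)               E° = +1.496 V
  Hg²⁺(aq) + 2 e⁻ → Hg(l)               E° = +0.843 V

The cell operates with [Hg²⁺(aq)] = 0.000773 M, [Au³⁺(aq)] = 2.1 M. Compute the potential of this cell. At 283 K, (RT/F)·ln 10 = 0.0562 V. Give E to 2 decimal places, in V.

+0.75 V

Au³⁺/Au is reduced (cathode, E° = +1.496 V) and Hg²⁺/Hg is oxidized (anode).
E°cell = +1.496 − (+0.843) = +0.653 V, with n = 6 electrons transferred.
Balancing gives 2 Au³⁺(aq) + 3 Hg(l) → 2 Au(s) + 3 Hg²⁺(aq); hence Q = [Hg²⁺(aq)]^3 / [Au³⁺(aq)]^2 = 1.05×10^−10 (log Q = −9.980).
By the Nernst equation, E = +0.653 − (0.0562/6)·(−9.980) = +0.75 V.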